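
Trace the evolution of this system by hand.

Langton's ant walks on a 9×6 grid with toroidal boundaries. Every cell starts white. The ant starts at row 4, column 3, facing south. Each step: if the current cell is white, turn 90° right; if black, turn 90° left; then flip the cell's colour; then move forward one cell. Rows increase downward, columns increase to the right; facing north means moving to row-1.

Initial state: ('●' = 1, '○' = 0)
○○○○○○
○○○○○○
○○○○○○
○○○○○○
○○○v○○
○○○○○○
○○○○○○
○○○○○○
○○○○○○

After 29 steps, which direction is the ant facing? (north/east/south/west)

west

gen 0: ○○○○○○
○○○○○○
○○○○○○
○○○○○○
○○○v○○
○○○○○○
○○○○○○
○○○○○○
○○○○○○
gen 1: ○○○○○○
○○○○○○
○○○○○○
○○○○○○
○○<●○○
○○○○○○
○○○○○○
○○○○○○
○○○○○○
gen 2: ○○○○○○
○○○○○○
○○○○○○
○○^○○○
○○●●○○
○○○○○○
○○○○○○
○○○○○○
○○○○○○
gen 3: ○○○○○○
○○○○○○
○○○○○○
○○●>○○
○○●●○○
○○○○○○
○○○○○○
○○○○○○
○○○○○○
gen 4: ○○○○○○
○○○○○○
○○○○○○
○○●●○○
○○●v○○
○○○○○○
○○○○○○
○○○○○○
○○○○○○
gen 5: ○○○○○○
○○○○○○
○○○○○○
○○●●○○
○○●○>○
○○○○○○
○○○○○○
○○○○○○
○○○○○○
gen 6: ○○○○○○
○○○○○○
○○○○○○
○○●●○○
○○●○●○
○○○○v○
○○○○○○
○○○○○○
○○○○○○
gen 7: ○○○○○○
○○○○○○
○○○○○○
○○●●○○
○○●○●○
○○○<●○
○○○○○○
○○○○○○
○○○○○○
gen 8: ○○○○○○
○○○○○○
○○○○○○
○○●●○○
○○●^●○
○○○●●○
○○○○○○
○○○○○○
○○○○○○
gen 9: ○○○○○○
○○○○○○
○○○○○○
○○●●○○
○○●●>○
○○○●●○
○○○○○○
○○○○○○
○○○○○○
gen 10: ○○○○○○
○○○○○○
○○○○○○
○○●●^○
○○●●○○
○○○●●○
○○○○○○
○○○○○○
○○○○○○
gen 11: ○○○○○○
○○○○○○
○○○○○○
○○●●●>
○○●●○○
○○○●●○
○○○○○○
○○○○○○
○○○○○○
gen 12: ○○○○○○
○○○○○○
○○○○○○
○○●●●●
○○●●○v
○○○●●○
○○○○○○
○○○○○○
○○○○○○
gen 13: ○○○○○○
○○○○○○
○○○○○○
○○●●●●
○○●●<●
○○○●●○
○○○○○○
○○○○○○
○○○○○○
gen 14: ○○○○○○
○○○○○○
○○○○○○
○○●●^●
○○●●●●
○○○●●○
○○○○○○
○○○○○○
○○○○○○
gen 15: ○○○○○○
○○○○○○
○○○○○○
○○●<○●
○○●●●●
○○○●●○
○○○○○○
○○○○○○
○○○○○○
gen 16: ○○○○○○
○○○○○○
○○○○○○
○○●○○●
○○●v●●
○○○●●○
○○○○○○
○○○○○○
○○○○○○
gen 17: ○○○○○○
○○○○○○
○○○○○○
○○●○○●
○○●○>●
○○○●●○
○○○○○○
○○○○○○
○○○○○○
gen 18: ○○○○○○
○○○○○○
○○○○○○
○○●○^●
○○●○○●
○○○●●○
○○○○○○
○○○○○○
○○○○○○
gen 19: ○○○○○○
○○○○○○
○○○○○○
○○●○●>
○○●○○●
○○○●●○
○○○○○○
○○○○○○
○○○○○○
gen 20: ○○○○○○
○○○○○○
○○○○○^
○○●○●○
○○●○○●
○○○●●○
○○○○○○
○○○○○○
○○○○○○
gen 21: ○○○○○○
○○○○○○
>○○○○●
○○●○●○
○○●○○●
○○○●●○
○○○○○○
○○○○○○
○○○○○○
gen 22: ○○○○○○
○○○○○○
●○○○○●
v○●○●○
○○●○○●
○○○●●○
○○○○○○
○○○○○○
○○○○○○
gen 23: ○○○○○○
○○○○○○
●○○○○●
●○●○●<
○○●○○●
○○○●●○
○○○○○○
○○○○○○
○○○○○○
gen 24: ○○○○○○
○○○○○○
●○○○○^
●○●○●●
○○●○○●
○○○●●○
○○○○○○
○○○○○○
○○○○○○
gen 25: ○○○○○○
○○○○○○
●○○○<○
●○●○●●
○○●○○●
○○○●●○
○○○○○○
○○○○○○
○○○○○○
gen 26: ○○○○○○
○○○○^○
●○○○●○
●○●○●●
○○●○○●
○○○●●○
○○○○○○
○○○○○○
○○○○○○
gen 27: ○○○○○○
○○○○●>
●○○○●○
●○●○●●
○○●○○●
○○○●●○
○○○○○○
○○○○○○
○○○○○○
gen 28: ○○○○○○
○○○○●●
●○○○●v
●○●○●●
○○●○○●
○○○●●○
○○○○○○
○○○○○○
○○○○○○
gen 29: ○○○○○○
○○○○●●
●○○○<●
●○●○●●
○○●○○●
○○○●●○
○○○○○○
○○○○○○
○○○○○○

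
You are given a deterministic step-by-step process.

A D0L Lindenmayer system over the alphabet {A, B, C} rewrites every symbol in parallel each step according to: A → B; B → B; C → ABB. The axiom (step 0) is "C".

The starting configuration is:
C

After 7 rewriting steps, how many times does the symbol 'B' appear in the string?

step 0: C
step 1: ABB
step 2: BBB
step 3: BBB
step 4: BBB
step 5: BBB
step 6: BBB
step 7: BBB

3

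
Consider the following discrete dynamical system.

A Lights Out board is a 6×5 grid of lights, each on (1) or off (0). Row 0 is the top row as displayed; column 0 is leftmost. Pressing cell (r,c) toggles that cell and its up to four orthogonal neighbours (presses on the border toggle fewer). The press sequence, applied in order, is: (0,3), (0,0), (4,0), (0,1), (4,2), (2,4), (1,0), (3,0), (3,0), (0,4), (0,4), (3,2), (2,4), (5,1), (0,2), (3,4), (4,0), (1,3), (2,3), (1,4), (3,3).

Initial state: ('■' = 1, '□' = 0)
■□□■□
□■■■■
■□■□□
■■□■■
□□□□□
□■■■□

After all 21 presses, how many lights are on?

17

step 0: ■□□■□
□■■■■
■□■□□
■■□■■
□□□□□
□■■■□
step 1: ■□■□■
□■■□■
■□■□□
■■□■■
□□□□□
□■■■□
step 2: □■■□■
■■■□■
■□■□□
■■□■■
□□□□□
□■■■□
step 3: □■■□■
■■■□■
■□■□□
□■□■■
■■□□□
■■■■□
step 4: ■□□□■
■□■□■
■□■□□
□■□■■
■■□□□
■■■■□
step 5: ■□□□■
■□■□■
■□■□□
□■■■■
■□■■□
■■□■□
step 6: ■□□□■
■□■□□
■□■■■
□■■■□
■□■■□
■■□■□
step 7: □□□□■
□■■□□
□□■■■
□■■■□
■□■■□
■■□■□
step 8: □□□□■
□■■□□
■□■■■
■□■■□
□□■■□
■■□■□
step 9: □□□□■
□■■□□
□□■■■
□■■■□
■□■■□
■■□■□
step 10: □□□■□
□■■□■
□□■■■
□■■■□
■□■■□
■■□■□
step 11: □□□□■
□■■□□
□□■■■
□■■■□
■□■■□
■■□■□
step 12: □□□□■
□■■□□
□□□■■
□□□□□
■□□■□
■■□■□
step 13: □□□□■
□■■□■
□□□□□
□□□□■
■□□■□
■■□■□
step 14: □□□□■
□■■□■
□□□□□
□□□□■
■■□■□
□□■■□
step 15: □■■■■
□■□□■
□□□□□
□□□□■
■■□■□
□□■■□
step 16: □■■■■
□■□□■
□□□□■
□□□■□
■■□■■
□□■■□
step 17: □■■■■
□■□□■
□□□□■
■□□■□
□□□■■
■□■■□
step 18: □■■□■
□■■■□
□□□■■
■□□■□
□□□■■
■□■■□
step 19: □■■□■
□■■□□
□□■□□
■□□□□
□□□■■
■□■■□
step 20: □■■□□
□■■■■
□□■□■
■□□□□
□□□■■
■□■■□
step 21: □■■□□
□■■■■
□□■■■
■□■■■
□□□□■
■□■■□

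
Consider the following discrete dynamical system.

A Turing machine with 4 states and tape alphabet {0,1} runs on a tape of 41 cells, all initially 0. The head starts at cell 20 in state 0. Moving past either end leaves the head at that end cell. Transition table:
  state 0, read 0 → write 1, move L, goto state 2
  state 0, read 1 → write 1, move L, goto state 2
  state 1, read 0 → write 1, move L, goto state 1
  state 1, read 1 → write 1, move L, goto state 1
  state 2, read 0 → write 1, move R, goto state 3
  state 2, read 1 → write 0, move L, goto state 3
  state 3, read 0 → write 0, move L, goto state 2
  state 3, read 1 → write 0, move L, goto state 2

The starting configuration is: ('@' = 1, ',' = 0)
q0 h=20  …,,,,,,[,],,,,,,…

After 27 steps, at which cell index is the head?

t=0: q0 h=20  …,,,,,,[,],,,,,,…
t=1: q2 h=19  …,,,,,,[,]@,,,,,…
t=2: q3 h=20  …,,,,,@[@],,,,,,…
t=3: q2 h=19  …,,,,,,[@],,,,,,…
t=4: q3 h=18  …,,,,,,[,],,,,,,…
t=5: q2 h=17  …,,,,,,[,],,,,,,…
t=6: q3 h=18  …,,,,,@[,],,,,,,…
t=7: q2 h=17  …,,,,,,[@],,,,,,…
t=8: q3 h=16  …,,,,,,[,],,,,,,…
t=9: q2 h=15  …,,,,,,[,],,,,,,…
t=10: q3 h=16  …,,,,,@[,],,,,,,…
t=11: q2 h=15  …,,,,,,[@],,,,,,…
t=12: q3 h=14  …,,,,,,[,],,,,,,…
t=13: q2 h=13  …,,,,,,[,],,,,,,…
t=14: q3 h=14  …,,,,,@[,],,,,,,…
t=15: q2 h=13  …,,,,,,[@],,,,,,…
t=16: q3 h=12  …,,,,,,[,],,,,,,…
t=17: q2 h=11  …,,,,,,[,],,,,,,…
t=18: q3 h=12  …,,,,,@[,],,,,,,…
t=19: q2 h=11  …,,,,,,[@],,,,,,…
t=20: q3 h=10  …,,,,,,[,],,,,,,…
t=21: q2 h= 9  …,,,,,,[,],,,,,,…
t=22: q3 h=10  …,,,,,@[,],,,,,,…
t=23: q2 h= 9  …,,,,,,[@],,,,,,…
t=24: q3 h= 8  …,,,,,,[,],,,,,,…
t=25: q2 h= 7  …,,,,,,[,],,,,,,…
t=26: q3 h= 8  …,,,,,@[,],,,,,,…
t=27: q2 h= 7  …,,,,,,[@],,,,,,…

7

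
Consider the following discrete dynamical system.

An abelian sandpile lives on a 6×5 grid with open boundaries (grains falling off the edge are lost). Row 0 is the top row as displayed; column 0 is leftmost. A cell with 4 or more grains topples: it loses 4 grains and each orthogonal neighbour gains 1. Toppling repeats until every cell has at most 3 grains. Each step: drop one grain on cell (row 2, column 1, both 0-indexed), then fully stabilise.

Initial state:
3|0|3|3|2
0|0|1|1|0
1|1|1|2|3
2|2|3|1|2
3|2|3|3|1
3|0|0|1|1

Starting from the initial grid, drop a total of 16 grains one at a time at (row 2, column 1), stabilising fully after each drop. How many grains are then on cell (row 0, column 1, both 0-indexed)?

[0] 3|0|3|3|2
0|0|1|1|0
1|1|1|2|3
2|2|3|1|2
3|2|3|3|1
3|0|0|1|1
[1] 3|0|3|3|2
0|0|1|1|0
1|2|1|2|3
2|2|3|1|2
3|2|3|3|1
3|0|0|1|1
[2] 3|0|3|3|2
0|0|1|1|0
1|3|1|2|3
2|2|3|1|2
3|2|3|3|1
3|0|0|1|1
[3] 3|0|3|3|2
0|1|1|1|0
2|0|2|2|3
2|3|3|1|2
3|2|3|3|1
3|0|0|1|1
[4] 3|0|3|3|2
0|1|1|1|0
2|1|2|2|3
2|3|3|1|2
3|2|3|3|1
3|0|0|1|1
[5] 3|0|3|3|2
0|1|1|1|0
2|2|2|2|3
2|3|3|1|2
3|2|3|3|1
3|0|0|1|1
[6] 3|0|3|3|2
0|1|1|1|0
2|3|2|2|3
2|3|3|1|2
3|2|3|3|1
3|0|0|1|1
[7] 3|0|3|3|2
1|2|2|1|0
0|3|0|3|3
1|3|2|3|2
2|1|2|0|2
0|2|1|2|1
[8] 3|0|3|3|2
1|3|2|1|0
1|1|1|3|3
2|0|3|3|2
2|2|2|0|2
0|2|1|2|1
[9] 3|0|3|3|2
1|3|2|1|0
1|2|1|3|3
2|0|3|3|2
2|2|2|0|2
0|2|1|2|1
[10] 3|0|3|3|2
1|3|2|1|0
1|3|1|3|3
2|0|3|3|2
2|2|2|0|2
0|2|1|2|1
[11] 3|1|3|3|2
2|0|3|1|0
2|1|2|3|3
2|1|3|3|2
2|2|2|0|2
0|2|1|2|1
[12] 3|1|3|3|2
2|0|3|1|0
2|2|2|3|3
2|1|3|3|2
2|2|2|0|2
0|2|1|2|1
[13] 3|1|3|3|2
2|0|3|1|0
2|3|2|3|3
2|1|3|3|2
2|2|2|0|2
0|2|1|2|1
[14] 3|1|3|3|2
2|1|3|1|0
3|0|3|3|3
2|2|3|3|2
2|2|2|0|2
0|2|1|2|1
[15] 3|1|3|3|2
2|1|3|1|0
3|1|3|3|3
2|2|3|3|2
2|2|2|0|2
0|2|1|2|1
[16] 3|1|3|3|2
2|1|3|1|0
3|2|3|3|3
2|2|3|3|2
2|2|2|0|2
0|2|1|2|1

1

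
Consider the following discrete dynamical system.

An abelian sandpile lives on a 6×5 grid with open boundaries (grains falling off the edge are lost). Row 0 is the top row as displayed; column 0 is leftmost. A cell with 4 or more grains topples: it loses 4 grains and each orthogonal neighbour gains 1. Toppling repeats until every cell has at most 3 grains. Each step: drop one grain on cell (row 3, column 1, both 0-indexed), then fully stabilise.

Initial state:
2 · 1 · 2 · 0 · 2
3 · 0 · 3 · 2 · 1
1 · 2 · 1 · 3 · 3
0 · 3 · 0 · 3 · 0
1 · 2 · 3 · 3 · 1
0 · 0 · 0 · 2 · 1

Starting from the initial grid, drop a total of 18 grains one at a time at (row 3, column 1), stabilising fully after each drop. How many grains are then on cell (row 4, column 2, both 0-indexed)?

2

t=0: 2 · 1 · 2 · 0 · 2
3 · 0 · 3 · 2 · 1
1 · 2 · 1 · 3 · 3
0 · 3 · 0 · 3 · 0
1 · 2 · 3 · 3 · 1
0 · 0 · 0 · 2 · 1
t=1: 2 · 1 · 2 · 0 · 2
3 · 0 · 3 · 2 · 1
1 · 3 · 1 · 3 · 3
1 · 0 · 1 · 3 · 0
1 · 3 · 3 · 3 · 1
0 · 0 · 0 · 2 · 1
t=2: 2 · 1 · 2 · 0 · 2
3 · 0 · 3 · 2 · 1
1 · 3 · 1 · 3 · 3
1 · 1 · 1 · 3 · 0
1 · 3 · 3 · 3 · 1
0 · 0 · 0 · 2 · 1
t=3: 2 · 1 · 2 · 0 · 2
3 · 0 · 3 · 2 · 1
1 · 3 · 1 · 3 · 3
1 · 2 · 1 · 3 · 0
1 · 3 · 3 · 3 · 1
0 · 0 · 0 · 2 · 1
t=4: 2 · 1 · 2 · 0 · 2
3 · 0 · 3 · 2 · 1
1 · 3 · 1 · 3 · 3
1 · 3 · 1 · 3 · 0
1 · 3 · 3 · 3 · 1
0 · 0 · 0 · 2 · 1
t=5: 2 · 1 · 3 · 1 · 2
3 · 2 · 1 · 0 · 3
2 · 1 · 1 · 3 · 0
2 · 3 · 1 · 2 · 2
2 · 1 · 2 · 1 · 2
0 · 1 · 1 · 3 · 1
t=6: 2 · 1 · 3 · 1 · 2
3 · 2 · 1 · 0 · 3
2 · 2 · 1 · 3 · 0
3 · 0 · 2 · 2 · 2
2 · 2 · 2 · 1 · 2
0 · 1 · 1 · 3 · 1
t=7: 2 · 1 · 3 · 1 · 2
3 · 2 · 1 · 0 · 3
2 · 2 · 1 · 3 · 0
3 · 1 · 2 · 2 · 2
2 · 2 · 2 · 1 · 2
0 · 1 · 1 · 3 · 1
t=8: 2 · 1 · 3 · 1 · 2
3 · 2 · 1 · 0 · 3
2 · 2 · 1 · 3 · 0
3 · 2 · 2 · 2 · 2
2 · 2 · 2 · 1 · 2
0 · 1 · 1 · 3 · 1
t=9: 2 · 1 · 3 · 1 · 2
3 · 2 · 1 · 0 · 3
2 · 2 · 1 · 3 · 0
3 · 3 · 2 · 2 · 2
2 · 2 · 2 · 1 · 2
0 · 1 · 1 · 3 · 1
t=10: 2 · 1 · 3 · 1 · 2
3 · 2 · 1 · 0 · 3
3 · 3 · 1 · 3 · 0
0 · 1 · 3 · 2 · 2
3 · 3 · 2 · 1 · 2
0 · 1 · 1 · 3 · 1
t=11: 2 · 1 · 3 · 1 · 2
3 · 2 · 1 · 0 · 3
3 · 3 · 1 · 3 · 0
0 · 2 · 3 · 2 · 2
3 · 3 · 2 · 1 · 2
0 · 1 · 1 · 3 · 1
t=12: 2 · 1 · 3 · 1 · 2
3 · 2 · 1 · 0 · 3
3 · 3 · 1 · 3 · 0
0 · 3 · 3 · 2 · 2
3 · 3 · 2 · 1 · 2
0 · 1 · 1 · 3 · 1
t=13: 3 · 2 · 3 · 1 · 2
1 · 0 · 2 · 0 · 3
1 · 2 · 3 · 3 · 0
3 · 3 · 1 · 3 · 2
0 · 2 · 0 · 2 · 2
1 · 2 · 2 · 3 · 1
t=14: 3 · 2 · 3 · 1 · 2
1 · 0 · 2 · 0 · 3
2 · 3 · 3 · 3 · 0
0 · 1 · 2 · 3 · 2
1 · 3 · 0 · 2 · 2
1 · 2 · 2 · 3 · 1
t=15: 3 · 2 · 3 · 1 · 2
1 · 0 · 2 · 0 · 3
2 · 3 · 3 · 3 · 0
0 · 2 · 2 · 3 · 2
1 · 3 · 0 · 2 · 2
1 · 2 · 2 · 3 · 1
t=16: 3 · 2 · 3 · 1 · 2
1 · 0 · 2 · 0 · 3
2 · 3 · 3 · 3 · 0
0 · 3 · 2 · 3 · 2
1 · 3 · 0 · 2 · 2
1 · 2 · 2 · 3 · 1
t=17: 3 · 2 · 3 · 1 · 2
1 · 1 · 3 · 1 · 3
3 · 1 · 2 · 1 · 1
1 · 3 · 1 · 1 · 3
2 · 0 · 2 · 3 · 2
1 · 3 · 2 · 3 · 1
t=18: 3 · 2 · 3 · 1 · 2
1 · 1 · 3 · 1 · 3
3 · 2 · 2 · 1 · 1
2 · 0 · 2 · 1 · 3
2 · 1 · 2 · 3 · 2
1 · 3 · 2 · 3 · 1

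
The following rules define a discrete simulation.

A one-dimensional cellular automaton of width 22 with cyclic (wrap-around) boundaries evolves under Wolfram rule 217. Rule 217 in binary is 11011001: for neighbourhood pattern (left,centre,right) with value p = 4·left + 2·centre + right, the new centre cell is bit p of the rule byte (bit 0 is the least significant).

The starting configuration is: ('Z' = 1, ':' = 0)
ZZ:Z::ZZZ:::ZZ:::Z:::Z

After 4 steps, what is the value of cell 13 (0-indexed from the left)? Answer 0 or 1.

t=0: ZZ:Z::ZZZ:::ZZ:::Z:::Z
t=1: ZZ::Z:ZZZZZ:ZZZZ::ZZ:Z
t=2: ZZZ:::ZZZZZ:ZZZZZ:ZZ:Z
t=3: ZZZZZ:ZZZZZ:ZZZZZ:ZZ:Z
t=4: ZZZZZ:ZZZZZ:ZZZZZ:ZZ:Z

1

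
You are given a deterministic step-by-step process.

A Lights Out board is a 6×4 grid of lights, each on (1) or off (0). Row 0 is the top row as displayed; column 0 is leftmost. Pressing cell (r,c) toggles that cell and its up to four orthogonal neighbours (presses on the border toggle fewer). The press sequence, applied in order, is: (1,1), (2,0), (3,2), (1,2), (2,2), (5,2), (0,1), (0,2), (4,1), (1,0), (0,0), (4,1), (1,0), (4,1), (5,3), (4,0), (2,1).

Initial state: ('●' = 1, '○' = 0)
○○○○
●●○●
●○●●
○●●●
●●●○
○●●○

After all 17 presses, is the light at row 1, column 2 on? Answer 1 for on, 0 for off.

0

k=0  ○○○○
●●○●
●○●●
○●●●
●●●○
○●●○
k=1  ○●○○
○○●●
●●●●
○●●●
●●●○
○●●○
k=2  ○●○○
●○●●
○○●●
●●●●
●●●○
○●●○
k=3  ○●○○
●○●●
○○○●
●○○○
●●○○
○●●○
k=4  ○●●○
●●○○
○○●●
●○○○
●●○○
○●●○
k=5  ○●●○
●●●○
○●○○
●○●○
●●○○
○●●○
k=6  ○●●○
●●●○
○●○○
●○●○
●●●○
○○○●
k=7  ●○○○
●○●○
○●○○
●○●○
●●●○
○○○●
k=8  ●●●●
●○○○
○●○○
●○●○
●●●○
○○○●
k=9  ●●●●
●○○○
○●○○
●●●○
○○○○
○●○●
k=10  ○●●●
○●○○
●●○○
●●●○
○○○○
○●○●
k=11  ●○●●
●●○○
●●○○
●●●○
○○○○
○●○●
k=12  ●○●●
●●○○
●●○○
●○●○
●●●○
○○○●
k=13  ○○●●
○○○○
○●○○
●○●○
●●●○
○○○●
k=14  ○○●●
○○○○
○●○○
●●●○
○○○○
○●○●
k=15  ○○●●
○○○○
○●○○
●●●○
○○○●
○●●○
k=16  ○○●●
○○○○
○●○○
○●●○
●●○●
●●●○
k=17  ○○●●
○●○○
●○●○
○○●○
●●○●
●●●○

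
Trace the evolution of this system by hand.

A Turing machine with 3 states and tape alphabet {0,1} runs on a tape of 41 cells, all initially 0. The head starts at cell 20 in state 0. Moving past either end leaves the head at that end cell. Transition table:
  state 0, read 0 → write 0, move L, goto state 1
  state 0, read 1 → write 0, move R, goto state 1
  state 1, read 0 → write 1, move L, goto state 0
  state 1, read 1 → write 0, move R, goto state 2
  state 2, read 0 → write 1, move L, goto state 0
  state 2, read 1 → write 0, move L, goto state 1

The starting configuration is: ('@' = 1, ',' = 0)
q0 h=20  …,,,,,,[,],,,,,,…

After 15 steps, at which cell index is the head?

5

gen 0: q0 h=20  …,,,,,,[,],,,,,,…
gen 1: q1 h=19  …,,,,,,[,],,,,,,…
gen 2: q0 h=18  …,,,,,,[,]@,,,,,…
gen 3: q1 h=17  …,,,,,,[,],@,,,,…
gen 4: q0 h=16  …,,,,,,[,]@,@,,,…
gen 5: q1 h=15  …,,,,,,[,],@,@,,…
gen 6: q0 h=14  …,,,,,,[,]@,@,@,…
gen 7: q1 h=13  …,,,,,,[,],@,@,@…
gen 8: q0 h=12  …,,,,,,[,]@,@,@,…
gen 9: q1 h=11  …,,,,,,[,],@,@,@…
gen 10: q0 h=10  …,,,,,,[,]@,@,@,…
gen 11: q1 h= 9  …,,,,,,[,],@,@,@…
gen 12: q0 h= 8  …,,,,,,[,]@,@,@,…
gen 13: q1 h= 7  …,,,,,,[,],@,@,@…
gen 14: q0 h= 6  |,,,,,,[,]@,@,@,…
gen 15: q1 h= 5  |,,,,,[,],@,@,@…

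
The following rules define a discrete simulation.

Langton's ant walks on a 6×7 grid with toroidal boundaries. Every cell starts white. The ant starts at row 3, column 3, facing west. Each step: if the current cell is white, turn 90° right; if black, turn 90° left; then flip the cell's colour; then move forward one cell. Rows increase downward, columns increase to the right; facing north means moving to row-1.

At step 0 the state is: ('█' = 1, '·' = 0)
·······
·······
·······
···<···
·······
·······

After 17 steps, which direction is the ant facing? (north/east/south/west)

south

0) ·······
·······
·······
···<···
·······
·······
1) ·······
·······
···^···
···█···
·······
·······
2) ·······
·······
···█>··
···█···
·······
·······
3) ·······
·······
···██··
···█v··
·······
·······
4) ·······
·······
···██··
···<█··
·······
·······
5) ·······
·······
···██··
····█··
···v···
·······
6) ·······
·······
···██··
····█··
··<█···
·······
7) ·······
·······
···██··
··^·█··
··██···
·······
8) ·······
·······
···██··
··█>█··
··██···
·······
9) ·······
·······
···██··
··███··
··█v···
·······
10) ·······
·······
···██··
··███··
··█·>··
·······
11) ·······
·······
···██··
··███··
··█·█··
····v··
12) ·······
·······
···██··
··███··
··█·█··
···<█··
13) ·······
·······
···██··
··███··
··█^█··
···██··
14) ·······
·······
···██··
··███··
··██>··
···██··
15) ·······
·······
···██··
··██^··
··██···
···██··
16) ·······
·······
···██··
··█<···
··██···
···██··
17) ·······
·······
···██··
··█····
··█v···
···██··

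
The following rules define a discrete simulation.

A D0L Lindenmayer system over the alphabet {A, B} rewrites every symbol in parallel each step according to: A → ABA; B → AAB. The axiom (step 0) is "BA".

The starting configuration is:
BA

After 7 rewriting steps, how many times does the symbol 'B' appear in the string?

step 0: BA
step 1: AABABA
step 2: ABAABAAABABAAABABA
step 3: ABAAABABAABAAABABAABAABAAABABAAABABAABAABAAABABAAABABA
step 4: ABAAABABAABAABAAABABAAABABAABAAABABAABAABAAABABAAABABAABAA…BABAABAAABABAABAAABABAABAABAAABABAAABABAABAABAAABABAAABABA  (len 162)
step 5: ABAAABABAABAABAAABABAAABABAABAAABABAABAAABABAABAABAAABABAA…BABAABAAABABAABAAABABAABAABAAABABAAABABAABAABAAABABAAABABA  (len 486)
step 6: ABAAABABAABAABAAABABAAABABAABAAABABAABAAABABAABAABAAABABAA…BABAABAAABABAABAAABABAABAABAAABABAAABABAABAABAAABABAAABABA  (len 1458)
step 7: ABAAABABAABAABAAABABAAABABAABAAABABAABAAABABAABAABAAABABAA…BABAABAAABABAABAAABABAABAABAAABABAAABABAABAABAAABABAAABABA  (len 4374)

1458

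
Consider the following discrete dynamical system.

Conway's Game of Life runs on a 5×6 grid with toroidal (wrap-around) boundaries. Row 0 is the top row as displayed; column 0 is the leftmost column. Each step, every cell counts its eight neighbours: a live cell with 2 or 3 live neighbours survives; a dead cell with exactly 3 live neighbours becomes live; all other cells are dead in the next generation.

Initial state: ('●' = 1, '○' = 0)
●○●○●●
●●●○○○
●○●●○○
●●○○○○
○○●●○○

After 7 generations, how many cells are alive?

k=0  ●○●○●●
●●●○○○
●○●●○○
●●○○○○
○○●●○○
k=1  ●○○○●●
○○○○●○
○○○●○●
●○○○○○
○○●●●○
k=2  ○○○○○○
●○○●○○
○○○○●●
○○●○○●
●●○●●○
k=3  ●●●●●●
○○○○●●
●○○●●●
○●●○○○
●●●●●●
k=4  ○○○○○○
○○○○○○
●●●●○○
○○○○○○
○○○○○○
k=5  ○○○○○○
○●●○○○
○●●○○○
○●●○○○
○○○○○○
k=6  ○○○○○○
○●●○○○
●○○●○○
○●●○○○
○○○○○○
k=7  ○○○○○○
○●●○○○
●○○●○○
○●●○○○
○○○○○○

6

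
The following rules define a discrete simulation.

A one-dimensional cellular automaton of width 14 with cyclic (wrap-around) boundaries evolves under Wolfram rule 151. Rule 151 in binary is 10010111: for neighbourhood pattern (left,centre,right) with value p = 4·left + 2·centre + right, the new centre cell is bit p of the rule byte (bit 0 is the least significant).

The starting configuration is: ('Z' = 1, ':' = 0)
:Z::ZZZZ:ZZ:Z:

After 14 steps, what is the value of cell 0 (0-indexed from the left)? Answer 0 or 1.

0

0) :Z::ZZZZ:ZZ:Z:
1) ZZZZ:ZZ:::::ZZ
2) ZZZ::::ZZZZZ:Z
3) ZZ:ZZZZ:ZZZ:::
4) ::::ZZ:::Z:ZZZ
5) ZZZZ::ZZZZ::Z:
6) :ZZ:ZZ:ZZ:ZZZ:
7) Z::::::::::Z:Z
8) :ZZZZZZZZZZZ::
9) Z:ZZZZZZZZZ:ZZ
10) :::ZZZZZZZ:::Z
11) ZZZ:ZZZZZ:ZZZZ
12) ZZ:::ZZZ:::ZZZ
13) Z:ZZZ:Z:ZZZ:ZZ
14) :::Z::Z::Z:::Z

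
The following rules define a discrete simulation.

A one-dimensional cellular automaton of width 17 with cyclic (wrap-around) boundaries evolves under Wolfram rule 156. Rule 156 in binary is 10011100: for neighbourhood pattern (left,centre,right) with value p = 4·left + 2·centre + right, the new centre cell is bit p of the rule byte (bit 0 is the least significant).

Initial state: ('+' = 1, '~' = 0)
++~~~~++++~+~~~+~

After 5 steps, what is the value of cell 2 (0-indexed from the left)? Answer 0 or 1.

k=0  ++~~~~++++~+~~~+~
k=1  +~+~~~+++~~++~~+~
k=2  +~++~~++~+~+~+~+~
k=3  +~+~+~+~~+~+~+~+~
k=4  +~+~+~++~+~+~+~+~
k=5  +~+~+~+~~+~+~+~+~

1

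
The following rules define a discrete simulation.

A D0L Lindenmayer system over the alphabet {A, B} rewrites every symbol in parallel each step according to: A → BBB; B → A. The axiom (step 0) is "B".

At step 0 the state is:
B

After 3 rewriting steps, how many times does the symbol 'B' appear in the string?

0

t=0: B
t=1: A
t=2: BBB
t=3: AAA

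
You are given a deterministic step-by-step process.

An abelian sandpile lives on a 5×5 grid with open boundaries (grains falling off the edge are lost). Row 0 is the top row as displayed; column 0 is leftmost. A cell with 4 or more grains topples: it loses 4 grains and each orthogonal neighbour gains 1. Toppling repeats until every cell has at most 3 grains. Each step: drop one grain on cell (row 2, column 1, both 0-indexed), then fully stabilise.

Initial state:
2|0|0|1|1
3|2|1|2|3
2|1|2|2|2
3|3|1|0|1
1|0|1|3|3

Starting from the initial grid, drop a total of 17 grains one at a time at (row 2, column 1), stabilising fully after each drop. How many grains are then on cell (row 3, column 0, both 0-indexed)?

k=0  2|0|0|1|1
3|2|1|2|3
2|1|2|2|2
3|3|1|0|1
1|0|1|3|3
k=1  2|0|0|1|1
3|2|1|2|3
2|2|2|2|2
3|3|1|0|1
1|0|1|3|3
k=2  2|0|0|1|1
3|2|1|2|3
2|3|2|2|2
3|3|1|0|1
1|0|1|3|3
k=3  3|1|0|1|1
1|0|2|2|3
1|3|3|2|2
1|1|2|0|1
2|1|1|3|3
k=4  3|1|0|1|1
1|1|3|2|3
2|1|0|3|2
1|2|3|0|1
2|1|1|3|3
k=5  3|1|0|1|1
1|1|3|2|3
2|2|0|3|2
1|2|3|0|1
2|1|1|3|3
k=6  3|1|0|1|1
1|1|3|2|3
2|3|0|3|2
1|2|3|0|1
2|1|1|3|3
k=7  3|1|0|1|1
1|2|3|2|3
3|0|1|3|2
1|3|3|0|1
2|1|1|3|3
k=8  3|1|0|1|1
1|2|3|2|3
3|1|1|3|2
1|3|3|0|1
2|1|1|3|3
k=9  3|1|0|1|1
1|2|3|2|3
3|2|1|3|2
1|3|3|0|1
2|1|1|3|3
k=10  3|1|0|1|1
1|2|3|2|3
3|3|1|3|2
1|3|3|0|1
2|1|1|3|3
k=11  3|1|0|1|1
2|3|3|2|3
0|2|3|3|2
3|1|0|1|1
2|2|2|3|3
k=12  3|1|0|1|1
2|3|3|2|3
0|3|3|3|2
3|1|0|1|1
2|2|2|3|3
k=13  3|2|1|2|2
3|1|2|1|1
1|2|2|2|0
3|2|1|2|2
2|2|2|3|3
k=14  3|2|1|2|2
3|1|2|1|1
1|3|2|2|0
3|2|1|2|2
2|2|2|3|3
k=15  3|2|1|2|2
3|2|2|1|1
2|0|3|2|0
3|3|1|2|2
2|2|2|3|3
k=16  3|2|1|2|2
3|2|2|1|1
2|1|3|2|0
3|3|1|2|2
2|2|2|3|3
k=17  3|2|1|2|2
3|2|2|1|1
2|2|3|2|0
3|3|1|2|2
2|2|2|3|3

3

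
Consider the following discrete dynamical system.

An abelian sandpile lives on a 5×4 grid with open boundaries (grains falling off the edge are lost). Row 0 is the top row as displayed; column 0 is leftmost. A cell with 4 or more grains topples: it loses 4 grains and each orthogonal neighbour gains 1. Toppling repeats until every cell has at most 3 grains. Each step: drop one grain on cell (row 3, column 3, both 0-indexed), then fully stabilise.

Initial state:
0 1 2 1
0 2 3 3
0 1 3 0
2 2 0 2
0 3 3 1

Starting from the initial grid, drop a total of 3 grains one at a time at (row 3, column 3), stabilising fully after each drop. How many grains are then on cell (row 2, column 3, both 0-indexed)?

gen 0: 0 1 2 1
0 2 3 3
0 1 3 0
2 2 0 2
0 3 3 1
gen 1: 0 1 2 1
0 2 3 3
0 1 3 0
2 2 0 3
0 3 3 1
gen 2: 0 1 2 1
0 2 3 3
0 1 3 1
2 2 1 0
0 3 3 2
gen 3: 0 1 2 1
0 2 3 3
0 1 3 1
2 2 1 1
0 3 3 2

1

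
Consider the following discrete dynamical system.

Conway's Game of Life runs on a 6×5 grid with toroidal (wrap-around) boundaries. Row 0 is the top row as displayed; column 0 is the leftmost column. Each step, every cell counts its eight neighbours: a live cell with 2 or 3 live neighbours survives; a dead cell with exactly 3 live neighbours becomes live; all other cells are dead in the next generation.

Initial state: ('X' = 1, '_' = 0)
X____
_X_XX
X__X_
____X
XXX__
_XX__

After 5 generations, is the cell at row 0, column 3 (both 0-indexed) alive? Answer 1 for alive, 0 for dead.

1

0) X____
_X_XX
X__X_
____X
XXX__
_XX__
1) X__XX
_XXX_
X_XX_
__XXX
X_XX_
__X__
2) X___X
_____
X____
X____
_____
X_X__
3) XX__X
X___X
_____
_____
_X___
XX__X
4) ___X_
_X__X
_____
_____
_X___
__X_X
5) X_XXX
_____
_____
_____
_____
__XX_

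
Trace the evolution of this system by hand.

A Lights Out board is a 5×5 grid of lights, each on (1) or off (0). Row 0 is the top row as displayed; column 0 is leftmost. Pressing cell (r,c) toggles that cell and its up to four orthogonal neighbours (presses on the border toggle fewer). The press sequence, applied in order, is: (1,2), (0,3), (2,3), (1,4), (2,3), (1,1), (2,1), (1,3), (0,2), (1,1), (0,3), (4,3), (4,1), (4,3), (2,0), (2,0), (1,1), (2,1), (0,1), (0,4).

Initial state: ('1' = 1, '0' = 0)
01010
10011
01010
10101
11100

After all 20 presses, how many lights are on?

9

[0] 01010
10011
01010
10101
11100
[1] 01110
11101
01110
10101
11100
[2] 01001
11111
01110
10101
11100
[3] 01001
11101
01001
10111
11100
[4] 01000
11110
01000
10111
11100
[5] 01000
11100
01111
10101
11100
[6] 00000
00000
00111
10101
11100
[7] 00000
01000
11011
11101
11100
[8] 00010
01111
11001
11101
11100
[9] 01100
01011
11001
11101
11100
[10] 00100
10111
10001
11101
11100
[11] 00011
10101
10001
11101
11100
[12] 00011
10101
10001
11111
11011
[13] 00011
10101
10001
10111
00111
[14] 00011
10101
10001
10101
00000
[15] 00011
00101
01001
00101
00000
[16] 00011
10101
10001
10101
00000
[17] 01011
01001
11001
10101
00000
[18] 01011
00001
00101
11101
00000
[19] 10111
01001
00101
11101
00000
[20] 10100
01000
00101
11101
00000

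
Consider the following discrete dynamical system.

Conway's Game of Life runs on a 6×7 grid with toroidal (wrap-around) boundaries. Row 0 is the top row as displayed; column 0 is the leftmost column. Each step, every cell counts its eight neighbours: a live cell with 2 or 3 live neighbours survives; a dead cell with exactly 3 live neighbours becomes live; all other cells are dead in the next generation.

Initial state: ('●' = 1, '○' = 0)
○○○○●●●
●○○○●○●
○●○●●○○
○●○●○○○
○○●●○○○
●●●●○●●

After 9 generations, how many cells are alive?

11

t=0: ○○○○●●●
●○○○●○●
○●○●●○○
○●○●○○○
○○●●○○○
●●●●○●●
t=1: ○○●○○○○
●○○○○○●
○●○●●●○
○●○○○○○
○○○○○○●
●●○○○○○
t=2: ○○○○○○●
●●●●●●●
○●●○●●●
●○●○●●○
○●○○○○○
●●○○○○○
t=3: ○○○●●○○
○○○○○○○
○○○○○○○
●○●○●○○
○○●○○○●
●●○○○○○
t=4: ○○○○○○○
○○○○○○○
○○○○○○○
○●○●○○○
○○●●○○●
●●●●○○○
t=5: ○●●○○○○
○○○○○○○
○○○○○○○
○○○●○○○
○○○○●○○
●●○●○○○
t=6: ●●●○○○○
○○○○○○○
○○○○○○○
○○○○○○○
○○●●●○○
●●○●○○○
t=7: ●○●○○○○
○●○○○○○
○○○○○○○
○○○●○○○
○●●●●○○
●○○○●○○
t=8: ●○○○○○○
○●○○○○○
○○○○○○○
○○○●●○○
○●●○●○○
●○○○●○○
t=9: ●●○○○○○
○○○○○○○
○○○○○○○
○○●●●○○
○●●○●●○
●○○●○○○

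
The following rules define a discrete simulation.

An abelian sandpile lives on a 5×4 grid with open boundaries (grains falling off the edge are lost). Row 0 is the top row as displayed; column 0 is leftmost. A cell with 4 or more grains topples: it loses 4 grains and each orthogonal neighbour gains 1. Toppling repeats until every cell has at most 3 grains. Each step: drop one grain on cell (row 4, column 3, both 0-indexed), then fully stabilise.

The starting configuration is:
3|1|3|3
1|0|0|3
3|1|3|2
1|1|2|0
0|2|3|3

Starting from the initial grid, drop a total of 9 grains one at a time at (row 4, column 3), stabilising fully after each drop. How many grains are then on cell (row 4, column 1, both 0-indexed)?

0) 3|1|3|3
1|0|0|3
3|1|3|2
1|1|2|0
0|2|3|3
1) 3|1|3|3
1|0|0|3
3|1|3|2
1|1|3|1
0|3|0|1
2) 3|1|3|3
1|0|0|3
3|1|3|2
1|1|3|1
0|3|0|2
3) 3|1|3|3
1|0|0|3
3|1|3|2
1|1|3|1
0|3|0|3
4) 3|1|3|3
1|0|0|3
3|1|3|2
1|1|3|2
0|3|1|0
5) 3|1|3|3
1|0|0|3
3|1|3|2
1|1|3|2
0|3|1|1
6) 3|1|3|3
1|0|0|3
3|1|3|2
1|1|3|2
0|3|1|2
7) 3|1|3|3
1|0|0|3
3|1|3|2
1|1|3|2
0|3|1|3
8) 3|1|3|3
1|0|0|3
3|1|3|2
1|1|3|3
0|3|2|0
9) 3|1|3|3
1|0|0|3
3|1|3|2
1|1|3|3
0|3|2|1

3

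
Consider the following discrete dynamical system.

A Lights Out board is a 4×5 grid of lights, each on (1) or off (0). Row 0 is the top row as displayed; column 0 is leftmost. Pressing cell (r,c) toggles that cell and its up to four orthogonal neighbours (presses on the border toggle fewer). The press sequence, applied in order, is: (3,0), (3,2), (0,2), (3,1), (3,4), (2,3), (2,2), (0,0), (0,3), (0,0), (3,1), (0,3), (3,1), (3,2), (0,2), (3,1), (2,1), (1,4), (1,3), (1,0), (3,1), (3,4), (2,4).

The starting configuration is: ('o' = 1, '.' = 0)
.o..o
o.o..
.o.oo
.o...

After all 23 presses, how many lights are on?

11

gen 0: .o..o
o.o..
.o.oo
.o...
gen 1: .o..o
o.o..
oo.oo
o....
gen 2: .o..o
o.o..
ooooo
oooo.
gen 3: ..ooo
o....
ooooo
oooo.
gen 4: ..ooo
o....
o.ooo
...o.
gen 5: ..ooo
o....
o.oo.
....o
gen 6: ..ooo
o..o.
o...o
...oo
gen 7: ..ooo
o.oo.
ooooo
..ooo
gen 8: ooooo
..oo.
ooooo
..ooo
gen 9: oo...
..o..
ooooo
..ooo
gen 10: .....
o.o..
ooooo
..ooo
gen 11: .....
o.o..
o.ooo
oo.oo
gen 12: ..ooo
o.oo.
o.ooo
oo.oo
gen 13: ..ooo
o.oo.
ooooo
..ooo
gen 14: ..ooo
o.oo.
oo.oo
.o..o
gen 15: .o..o
o..o.
oo.oo
.o..o
gen 16: .o..o
o..o.
o..oo
o.o.o
gen 17: .o..o
oo.o.
.oooo
ooo.o
gen 18: .o...
oo..o
.ooo.
ooo.o
gen 19: .o.o.
oooo.
.oo..
ooo.o
gen 20: oo.o.
..oo.
ooo..
ooo.o
gen 21: oo.o.
..oo.
o.o..
....o
gen 22: oo.o.
..oo.
o.o.o
...o.
gen 23: oo.o.
..ooo
o.oo.
...oo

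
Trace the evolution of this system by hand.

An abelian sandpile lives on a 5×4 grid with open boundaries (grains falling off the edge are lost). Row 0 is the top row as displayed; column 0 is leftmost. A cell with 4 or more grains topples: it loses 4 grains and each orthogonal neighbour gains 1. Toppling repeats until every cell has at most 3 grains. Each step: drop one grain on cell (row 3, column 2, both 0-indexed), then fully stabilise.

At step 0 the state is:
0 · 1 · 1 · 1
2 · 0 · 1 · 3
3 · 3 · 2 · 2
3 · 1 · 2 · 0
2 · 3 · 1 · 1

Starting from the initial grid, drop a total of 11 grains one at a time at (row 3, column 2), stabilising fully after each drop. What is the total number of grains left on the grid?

34

[0] 0 · 1 · 1 · 1
2 · 0 · 1 · 3
3 · 3 · 2 · 2
3 · 1 · 2 · 0
2 · 3 · 1 · 1
[1] 0 · 1 · 1 · 1
2 · 0 · 1 · 3
3 · 3 · 2 · 2
3 · 1 · 3 · 0
2 · 3 · 1 · 1
[2] 0 · 1 · 1 · 1
2 · 0 · 1 · 3
3 · 3 · 3 · 2
3 · 2 · 0 · 1
2 · 3 · 2 · 1
[3] 0 · 1 · 1 · 1
2 · 0 · 1 · 3
3 · 3 · 3 · 2
3 · 2 · 1 · 1
2 · 3 · 2 · 1
[4] 0 · 1 · 1 · 1
2 · 0 · 1 · 3
3 · 3 · 3 · 2
3 · 2 · 2 · 1
2 · 3 · 2 · 1
[5] 0 · 1 · 1 · 1
2 · 0 · 1 · 3
3 · 3 · 3 · 2
3 · 2 · 3 · 1
2 · 3 · 2 · 1
[6] 0 · 1 · 1 · 1
3 · 1 · 2 · 3
1 · 2 · 1 · 3
2 · 2 · 3 · 2
0 · 2 · 0 · 2
[7] 0 · 1 · 1 · 1
3 · 1 · 2 · 3
1 · 2 · 2 · 3
2 · 3 · 0 · 3
0 · 2 · 1 · 2
[8] 0 · 1 · 1 · 1
3 · 1 · 2 · 3
1 · 2 · 2 · 3
2 · 3 · 1 · 3
0 · 2 · 1 · 2
[9] 0 · 1 · 1 · 1
3 · 1 · 2 · 3
1 · 2 · 2 · 3
2 · 3 · 2 · 3
0 · 2 · 1 · 2
[10] 0 · 1 · 1 · 1
3 · 1 · 2 · 3
1 · 2 · 2 · 3
2 · 3 · 3 · 3
0 · 2 · 1 · 2
[11] 0 · 1 · 2 · 2
3 · 3 · 0 · 1
2 · 0 · 2 · 2
3 · 1 · 3 · 1
0 · 3 · 2 · 3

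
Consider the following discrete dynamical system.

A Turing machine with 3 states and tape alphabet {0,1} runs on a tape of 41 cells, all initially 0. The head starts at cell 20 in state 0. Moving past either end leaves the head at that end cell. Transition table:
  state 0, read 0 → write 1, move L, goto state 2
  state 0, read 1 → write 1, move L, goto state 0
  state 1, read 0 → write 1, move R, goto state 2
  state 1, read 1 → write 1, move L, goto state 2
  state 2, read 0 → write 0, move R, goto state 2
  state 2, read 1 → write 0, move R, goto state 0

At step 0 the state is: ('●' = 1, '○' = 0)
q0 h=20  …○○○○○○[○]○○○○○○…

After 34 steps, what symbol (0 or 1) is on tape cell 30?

k=0  q0 h=20  …○○○○○○[○]○○○○○○…
k=1  q2 h=19  …○○○○○○[○]●○○○○○…
k=2  q2 h=20  …○○○○○○[●]○○○○○○…
k=3  q0 h=21  …○○○○○○[○]○○○○○○…
k=4  q2 h=20  …○○○○○○[○]●○○○○○…
k=5  q2 h=21  …○○○○○○[●]○○○○○○…
k=6  q0 h=22  …○○○○○○[○]○○○○○○…
k=7  q2 h=21  …○○○○○○[○]●○○○○○…
k=8  q2 h=22  …○○○○○○[●]○○○○○○…
k=9  q0 h=23  …○○○○○○[○]○○○○○○…
k=10  q2 h=22  …○○○○○○[○]●○○○○○…
k=11  q2 h=23  …○○○○○○[●]○○○○○○…
k=12  q0 h=24  …○○○○○○[○]○○○○○○…
k=13  q2 h=23  …○○○○○○[○]●○○○○○…
k=14  q2 h=24  …○○○○○○[●]○○○○○○…
k=15  q0 h=25  …○○○○○○[○]○○○○○○…
k=16  q2 h=24  …○○○○○○[○]●○○○○○…
k=17  q2 h=25  …○○○○○○[●]○○○○○○…
k=18  q0 h=26  …○○○○○○[○]○○○○○○…
k=19  q2 h=25  …○○○○○○[○]●○○○○○…
k=20  q2 h=26  …○○○○○○[●]○○○○○○…
k=21  q0 h=27  …○○○○○○[○]○○○○○○…
k=22  q2 h=26  …○○○○○○[○]●○○○○○…
k=23  q2 h=27  …○○○○○○[●]○○○○○○…
k=24  q0 h=28  …○○○○○○[○]○○○○○○…
k=25  q2 h=27  …○○○○○○[○]●○○○○○…
k=26  q2 h=28  …○○○○○○[●]○○○○○○…
k=27  q0 h=29  …○○○○○○[○]○○○○○○…
k=28  q2 h=28  …○○○○○○[○]●○○○○○…
k=29  q2 h=29  …○○○○○○[●]○○○○○○…
k=30  q0 h=30  …○○○○○○[○]○○○○○○…
k=31  q2 h=29  …○○○○○○[○]●○○○○○…
k=32  q2 h=30  …○○○○○○[●]○○○○○○…
k=33  q0 h=31  …○○○○○○[○]○○○○○○…
k=34  q2 h=30  …○○○○○○[○]●○○○○○…

0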